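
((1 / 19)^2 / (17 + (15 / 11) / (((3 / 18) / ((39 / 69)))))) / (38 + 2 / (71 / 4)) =1633 / 485857626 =0.00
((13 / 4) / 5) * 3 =39 / 20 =1.95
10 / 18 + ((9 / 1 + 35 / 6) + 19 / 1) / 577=6379 / 10386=0.61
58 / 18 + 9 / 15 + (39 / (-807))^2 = 12453697 / 3256245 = 3.82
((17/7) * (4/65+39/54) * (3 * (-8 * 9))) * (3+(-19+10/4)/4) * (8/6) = 40086/65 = 616.71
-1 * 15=-15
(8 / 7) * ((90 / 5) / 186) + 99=21507 / 217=99.11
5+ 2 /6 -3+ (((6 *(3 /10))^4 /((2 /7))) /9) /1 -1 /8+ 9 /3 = 139361 /15000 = 9.29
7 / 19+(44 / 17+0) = 955 / 323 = 2.96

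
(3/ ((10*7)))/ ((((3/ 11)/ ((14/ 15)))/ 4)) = 44/ 75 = 0.59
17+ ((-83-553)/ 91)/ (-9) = 4853/ 273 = 17.78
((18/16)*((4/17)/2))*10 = 1.32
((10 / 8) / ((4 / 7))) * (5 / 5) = 35 / 16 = 2.19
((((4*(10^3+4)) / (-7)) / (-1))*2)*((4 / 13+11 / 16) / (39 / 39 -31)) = -17319 / 455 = -38.06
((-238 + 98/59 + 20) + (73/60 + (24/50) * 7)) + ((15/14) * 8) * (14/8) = -3482693/17700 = -196.76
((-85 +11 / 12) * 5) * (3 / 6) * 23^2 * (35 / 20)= -18681635 / 96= -194600.36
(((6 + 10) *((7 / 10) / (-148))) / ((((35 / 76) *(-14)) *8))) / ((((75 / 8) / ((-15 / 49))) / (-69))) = 5244 / 1586375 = 0.00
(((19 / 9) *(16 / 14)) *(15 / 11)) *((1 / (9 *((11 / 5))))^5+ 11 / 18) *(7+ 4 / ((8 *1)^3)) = 330157506466255 / 23432394829536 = 14.09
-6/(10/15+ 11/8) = -144/49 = -2.94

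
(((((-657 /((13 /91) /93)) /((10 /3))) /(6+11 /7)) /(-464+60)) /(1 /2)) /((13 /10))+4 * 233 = 138695743 /139178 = 996.53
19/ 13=1.46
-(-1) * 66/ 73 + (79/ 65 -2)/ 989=4239087/ 4692805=0.90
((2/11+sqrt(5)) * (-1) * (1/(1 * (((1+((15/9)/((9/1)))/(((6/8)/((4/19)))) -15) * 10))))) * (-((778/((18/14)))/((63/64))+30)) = -496109 * sqrt(5)/107330 -496109/590315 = -11.18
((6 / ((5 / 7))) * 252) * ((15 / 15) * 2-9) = -74088 / 5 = -14817.60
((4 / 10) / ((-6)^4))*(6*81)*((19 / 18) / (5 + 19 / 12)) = 19 / 790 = 0.02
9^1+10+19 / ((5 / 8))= 247 / 5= 49.40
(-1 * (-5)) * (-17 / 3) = -85 / 3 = -28.33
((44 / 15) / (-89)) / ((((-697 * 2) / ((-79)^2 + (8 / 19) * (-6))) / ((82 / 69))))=5215364 / 29753145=0.18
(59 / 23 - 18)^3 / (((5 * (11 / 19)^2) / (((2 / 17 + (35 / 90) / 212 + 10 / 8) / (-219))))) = 3931088625175 / 286515037512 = 13.72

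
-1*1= -1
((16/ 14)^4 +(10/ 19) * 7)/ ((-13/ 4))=-983576/ 593047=-1.66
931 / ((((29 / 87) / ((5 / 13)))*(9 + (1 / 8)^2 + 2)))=59584 / 611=97.52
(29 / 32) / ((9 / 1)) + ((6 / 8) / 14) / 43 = 8837 / 86688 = 0.10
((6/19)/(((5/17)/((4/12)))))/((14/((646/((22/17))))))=4913/385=12.76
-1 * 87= -87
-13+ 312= 299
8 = 8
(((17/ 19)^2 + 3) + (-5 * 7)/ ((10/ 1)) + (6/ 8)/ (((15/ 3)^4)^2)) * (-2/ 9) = -169532333/ 2538281250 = -0.07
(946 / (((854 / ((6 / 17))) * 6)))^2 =223729 / 52693081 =0.00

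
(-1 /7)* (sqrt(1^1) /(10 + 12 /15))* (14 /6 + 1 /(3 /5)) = -10 /189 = -0.05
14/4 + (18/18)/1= 9/2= 4.50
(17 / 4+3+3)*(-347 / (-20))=177.84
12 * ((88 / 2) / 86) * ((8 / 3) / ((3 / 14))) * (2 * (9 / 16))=3696 / 43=85.95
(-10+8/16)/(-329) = 19/658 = 0.03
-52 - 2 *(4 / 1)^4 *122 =-62516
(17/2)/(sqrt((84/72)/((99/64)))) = 51 * sqrt(462)/112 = 9.79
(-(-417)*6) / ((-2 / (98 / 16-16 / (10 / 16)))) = 974529 / 40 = 24363.22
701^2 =491401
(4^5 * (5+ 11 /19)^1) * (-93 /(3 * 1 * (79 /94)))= -210724.33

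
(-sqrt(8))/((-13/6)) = 12* sqrt(2)/13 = 1.31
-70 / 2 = -35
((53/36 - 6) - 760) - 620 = -49843/36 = -1384.53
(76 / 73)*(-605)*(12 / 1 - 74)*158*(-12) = -5405040960 / 73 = -74041656.99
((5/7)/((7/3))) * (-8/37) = -120/1813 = -0.07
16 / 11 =1.45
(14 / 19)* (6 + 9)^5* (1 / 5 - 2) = -19136250 / 19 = -1007171.05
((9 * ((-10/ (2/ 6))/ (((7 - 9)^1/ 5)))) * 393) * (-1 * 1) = -265275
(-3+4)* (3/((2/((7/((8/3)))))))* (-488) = -1921.50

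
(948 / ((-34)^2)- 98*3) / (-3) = 28243 / 289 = 97.73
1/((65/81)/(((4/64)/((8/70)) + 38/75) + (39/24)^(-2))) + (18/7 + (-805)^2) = 79728347754437/123032000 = 648029.36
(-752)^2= 565504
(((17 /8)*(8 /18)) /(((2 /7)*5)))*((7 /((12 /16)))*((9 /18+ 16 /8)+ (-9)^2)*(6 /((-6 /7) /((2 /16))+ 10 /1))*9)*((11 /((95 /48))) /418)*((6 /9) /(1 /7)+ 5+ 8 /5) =658273252 /496375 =1326.16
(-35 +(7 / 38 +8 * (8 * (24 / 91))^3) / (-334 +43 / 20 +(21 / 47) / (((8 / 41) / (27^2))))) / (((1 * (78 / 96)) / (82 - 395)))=13461.38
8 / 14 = 4 / 7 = 0.57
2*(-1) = -2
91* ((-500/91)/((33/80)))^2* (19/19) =16145.47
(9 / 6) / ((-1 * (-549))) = 1 / 366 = 0.00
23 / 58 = 0.40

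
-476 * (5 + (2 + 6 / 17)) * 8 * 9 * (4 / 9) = -112000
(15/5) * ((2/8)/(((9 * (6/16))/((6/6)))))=2/9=0.22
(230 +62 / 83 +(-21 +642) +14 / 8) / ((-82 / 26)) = -3683693 / 13612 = -270.62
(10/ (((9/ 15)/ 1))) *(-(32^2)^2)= -52428800/ 3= -17476266.67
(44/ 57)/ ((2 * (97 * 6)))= 0.00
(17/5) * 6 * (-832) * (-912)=77395968/5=15479193.60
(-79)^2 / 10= 6241 / 10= 624.10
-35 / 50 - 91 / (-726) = -1043 / 1815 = -0.57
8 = 8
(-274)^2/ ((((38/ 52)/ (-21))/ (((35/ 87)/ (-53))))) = 478234120/ 29203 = 16376.20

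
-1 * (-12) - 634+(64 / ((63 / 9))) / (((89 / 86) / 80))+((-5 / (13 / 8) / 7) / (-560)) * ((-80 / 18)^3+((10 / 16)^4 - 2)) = 28677898363105 / 338568781824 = 84.70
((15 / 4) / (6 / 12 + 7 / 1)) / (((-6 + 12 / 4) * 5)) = -1 / 30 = -0.03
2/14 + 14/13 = 111/91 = 1.22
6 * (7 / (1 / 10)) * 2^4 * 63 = 423360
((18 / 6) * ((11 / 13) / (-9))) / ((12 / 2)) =-11 / 234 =-0.05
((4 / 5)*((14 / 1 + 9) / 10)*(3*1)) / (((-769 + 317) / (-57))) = 3933 / 5650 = 0.70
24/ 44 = 6/ 11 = 0.55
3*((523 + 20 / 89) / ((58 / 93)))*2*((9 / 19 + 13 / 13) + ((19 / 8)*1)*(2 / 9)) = 1976256913 / 196156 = 10074.92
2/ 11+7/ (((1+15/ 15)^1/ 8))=310/ 11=28.18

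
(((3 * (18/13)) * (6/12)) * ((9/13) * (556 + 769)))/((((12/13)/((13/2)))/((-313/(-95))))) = 6718545/152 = 44200.95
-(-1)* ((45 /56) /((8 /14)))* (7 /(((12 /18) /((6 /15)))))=189 /32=5.91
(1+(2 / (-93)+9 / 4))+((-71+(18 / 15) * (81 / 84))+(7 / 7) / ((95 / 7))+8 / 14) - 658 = -179095513 / 247380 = -723.97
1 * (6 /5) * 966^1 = 5796 /5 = 1159.20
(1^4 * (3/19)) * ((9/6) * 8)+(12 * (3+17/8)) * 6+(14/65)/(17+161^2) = 5940515428/16016715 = 370.89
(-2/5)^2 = 4/25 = 0.16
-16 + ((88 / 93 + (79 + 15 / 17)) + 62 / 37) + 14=4709258 / 58497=80.50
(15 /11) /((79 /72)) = 1080 /869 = 1.24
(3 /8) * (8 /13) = 3 /13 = 0.23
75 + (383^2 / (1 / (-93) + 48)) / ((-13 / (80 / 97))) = -669277935 / 5627843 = -118.92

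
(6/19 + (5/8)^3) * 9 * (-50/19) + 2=-1040743/92416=-11.26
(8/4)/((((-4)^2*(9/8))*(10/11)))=11/90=0.12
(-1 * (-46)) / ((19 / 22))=1012 / 19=53.26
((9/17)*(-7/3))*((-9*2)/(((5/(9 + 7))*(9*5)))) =672/425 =1.58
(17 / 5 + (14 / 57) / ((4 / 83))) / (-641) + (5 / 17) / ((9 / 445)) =270735757 / 18633870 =14.53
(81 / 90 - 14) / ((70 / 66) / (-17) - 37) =73491 / 207920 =0.35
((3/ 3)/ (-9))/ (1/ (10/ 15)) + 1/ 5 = 17/ 135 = 0.13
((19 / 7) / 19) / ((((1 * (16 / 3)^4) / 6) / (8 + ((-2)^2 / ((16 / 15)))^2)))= 85779 / 3670016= 0.02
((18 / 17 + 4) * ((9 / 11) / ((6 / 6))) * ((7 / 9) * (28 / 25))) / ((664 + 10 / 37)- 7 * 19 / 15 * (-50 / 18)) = 16839144 / 3217386425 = 0.01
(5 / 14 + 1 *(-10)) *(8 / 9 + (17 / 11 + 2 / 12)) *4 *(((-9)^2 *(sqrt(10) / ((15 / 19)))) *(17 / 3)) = -184451.75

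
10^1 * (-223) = -2230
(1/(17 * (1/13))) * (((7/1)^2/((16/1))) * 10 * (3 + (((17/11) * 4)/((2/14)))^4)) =163507477721315/1991176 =82116034.81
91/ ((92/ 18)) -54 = -1665/ 46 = -36.20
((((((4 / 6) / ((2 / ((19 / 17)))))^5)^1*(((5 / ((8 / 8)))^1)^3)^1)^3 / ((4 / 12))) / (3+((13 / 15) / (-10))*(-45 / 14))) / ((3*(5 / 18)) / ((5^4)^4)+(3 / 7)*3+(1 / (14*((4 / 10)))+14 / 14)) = 0.27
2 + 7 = 9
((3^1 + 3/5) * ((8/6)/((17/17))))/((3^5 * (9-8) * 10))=4/2025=0.00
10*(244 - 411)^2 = 278890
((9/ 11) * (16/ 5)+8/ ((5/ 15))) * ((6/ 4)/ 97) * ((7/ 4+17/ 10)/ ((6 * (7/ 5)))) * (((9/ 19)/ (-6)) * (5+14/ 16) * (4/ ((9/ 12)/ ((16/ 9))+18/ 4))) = -1582584/ 24834425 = -0.06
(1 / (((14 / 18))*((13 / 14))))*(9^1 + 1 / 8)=657 / 52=12.63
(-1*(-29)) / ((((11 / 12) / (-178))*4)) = -15486 / 11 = -1407.82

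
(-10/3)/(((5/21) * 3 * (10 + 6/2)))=-0.36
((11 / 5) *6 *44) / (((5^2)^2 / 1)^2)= 2904 / 1953125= 0.00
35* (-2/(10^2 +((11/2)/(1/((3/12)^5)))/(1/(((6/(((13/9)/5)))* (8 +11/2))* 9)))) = -0.62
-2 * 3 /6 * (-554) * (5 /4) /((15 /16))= 2216 /3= 738.67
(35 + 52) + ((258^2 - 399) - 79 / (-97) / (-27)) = 173513909 / 2619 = 66251.97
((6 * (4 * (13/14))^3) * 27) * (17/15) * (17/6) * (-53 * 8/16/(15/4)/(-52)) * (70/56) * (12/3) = 31062876/1715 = 18112.46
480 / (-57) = -160 / 19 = -8.42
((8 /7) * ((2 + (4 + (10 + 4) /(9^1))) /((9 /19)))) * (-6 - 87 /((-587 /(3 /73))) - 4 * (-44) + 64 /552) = 3101.20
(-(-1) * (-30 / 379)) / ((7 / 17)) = -0.19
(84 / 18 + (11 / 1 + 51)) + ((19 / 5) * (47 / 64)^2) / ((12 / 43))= 74.01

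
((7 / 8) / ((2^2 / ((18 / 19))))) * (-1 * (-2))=63 / 152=0.41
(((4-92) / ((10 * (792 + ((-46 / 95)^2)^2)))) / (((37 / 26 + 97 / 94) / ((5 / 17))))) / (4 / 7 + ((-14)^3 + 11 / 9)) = 7074475485 / 14574578238934136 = 0.00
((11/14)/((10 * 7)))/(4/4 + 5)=11/5880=0.00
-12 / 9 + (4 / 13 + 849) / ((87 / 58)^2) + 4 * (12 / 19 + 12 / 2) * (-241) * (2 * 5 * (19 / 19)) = -141276728 / 2223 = -63552.28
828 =828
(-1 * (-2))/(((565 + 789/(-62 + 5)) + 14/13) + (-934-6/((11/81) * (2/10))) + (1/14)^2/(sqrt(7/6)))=-398796058749088/120172062402561623-1446889444 * sqrt(42)/360516187207684869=-0.00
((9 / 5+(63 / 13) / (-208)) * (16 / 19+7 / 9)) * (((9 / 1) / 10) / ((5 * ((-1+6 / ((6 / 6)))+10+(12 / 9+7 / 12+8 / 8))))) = 0.03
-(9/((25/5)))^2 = -81/25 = -3.24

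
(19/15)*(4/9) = 76/135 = 0.56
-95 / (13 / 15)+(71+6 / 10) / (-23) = -168529 / 1495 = -112.73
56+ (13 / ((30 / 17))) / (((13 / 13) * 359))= 56.02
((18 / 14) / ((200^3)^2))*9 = 81 / 448000000000000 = 0.00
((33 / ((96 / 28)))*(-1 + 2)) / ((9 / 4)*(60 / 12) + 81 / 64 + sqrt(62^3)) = -493416 / 975549887 + 2444288*sqrt(62) / 975549887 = 0.02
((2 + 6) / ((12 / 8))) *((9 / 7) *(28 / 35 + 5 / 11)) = 3312 / 385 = 8.60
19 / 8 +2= 35 / 8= 4.38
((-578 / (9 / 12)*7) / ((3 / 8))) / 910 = -9248 / 585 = -15.81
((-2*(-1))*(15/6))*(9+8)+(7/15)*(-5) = 248/3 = 82.67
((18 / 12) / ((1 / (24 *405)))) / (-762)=-2430 / 127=-19.13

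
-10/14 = -5/7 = -0.71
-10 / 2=-5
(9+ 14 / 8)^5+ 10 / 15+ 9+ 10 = 441085745 / 3072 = 143582.60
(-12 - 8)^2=400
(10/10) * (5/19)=5/19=0.26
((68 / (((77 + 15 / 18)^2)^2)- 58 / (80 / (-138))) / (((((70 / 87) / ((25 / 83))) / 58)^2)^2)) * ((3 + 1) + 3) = 68864530988355130263164812875 / 442421234378651149636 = 155653765.32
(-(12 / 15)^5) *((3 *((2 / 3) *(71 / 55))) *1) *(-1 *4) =581632 / 171875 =3.38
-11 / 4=-2.75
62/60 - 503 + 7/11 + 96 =-133759/330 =-405.33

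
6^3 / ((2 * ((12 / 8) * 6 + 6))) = 36 / 5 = 7.20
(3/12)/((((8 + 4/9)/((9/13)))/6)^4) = 3486784401/238214277184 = 0.01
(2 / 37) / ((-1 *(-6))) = 1 / 111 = 0.01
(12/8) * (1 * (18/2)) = 13.50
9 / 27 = 1 / 3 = 0.33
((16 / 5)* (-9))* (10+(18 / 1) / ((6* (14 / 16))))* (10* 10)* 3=-812160 / 7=-116022.86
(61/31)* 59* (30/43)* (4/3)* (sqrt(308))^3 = 88679360* sqrt(77)/1333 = 583764.61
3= 3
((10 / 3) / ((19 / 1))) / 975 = 0.00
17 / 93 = 0.18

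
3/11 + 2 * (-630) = -13857/11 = -1259.73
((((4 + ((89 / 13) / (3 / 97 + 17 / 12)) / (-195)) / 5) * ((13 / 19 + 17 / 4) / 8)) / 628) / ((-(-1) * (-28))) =-530697 / 19027769488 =-0.00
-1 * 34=-34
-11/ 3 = -3.67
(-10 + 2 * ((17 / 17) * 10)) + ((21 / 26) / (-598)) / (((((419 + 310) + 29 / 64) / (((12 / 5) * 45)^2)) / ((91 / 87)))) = 4038911774 / 404805635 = 9.98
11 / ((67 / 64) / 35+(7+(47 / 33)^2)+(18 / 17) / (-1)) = 456160320 / 331734451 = 1.38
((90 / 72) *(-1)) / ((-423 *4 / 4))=5 / 1692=0.00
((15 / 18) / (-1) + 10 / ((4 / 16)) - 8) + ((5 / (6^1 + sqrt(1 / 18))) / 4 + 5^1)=141209 / 3882 - 15 * sqrt(2) / 2588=36.37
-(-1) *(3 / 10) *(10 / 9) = 1 / 3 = 0.33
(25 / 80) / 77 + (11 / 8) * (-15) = -25405 / 1232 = -20.62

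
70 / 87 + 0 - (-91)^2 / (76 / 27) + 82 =-18904565 / 6612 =-2859.13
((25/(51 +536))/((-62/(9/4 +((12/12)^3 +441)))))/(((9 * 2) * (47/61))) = -2709925/123157296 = -0.02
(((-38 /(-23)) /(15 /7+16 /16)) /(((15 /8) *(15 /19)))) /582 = 10108 /16565175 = 0.00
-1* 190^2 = -36100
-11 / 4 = -2.75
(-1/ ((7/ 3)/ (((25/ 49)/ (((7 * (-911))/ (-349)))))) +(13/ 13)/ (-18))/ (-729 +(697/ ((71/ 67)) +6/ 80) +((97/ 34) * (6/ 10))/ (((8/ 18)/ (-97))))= 1234139395/ 8129565669834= 0.00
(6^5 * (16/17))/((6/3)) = 3659.29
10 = 10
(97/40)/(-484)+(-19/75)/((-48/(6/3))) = 4831/871200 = 0.01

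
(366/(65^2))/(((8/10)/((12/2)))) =549/845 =0.65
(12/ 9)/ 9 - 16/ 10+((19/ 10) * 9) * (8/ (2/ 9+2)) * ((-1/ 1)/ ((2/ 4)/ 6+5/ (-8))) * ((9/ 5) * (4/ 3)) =11903564/ 43875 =271.31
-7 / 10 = -0.70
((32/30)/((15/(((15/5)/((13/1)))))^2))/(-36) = -4/570375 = -0.00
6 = 6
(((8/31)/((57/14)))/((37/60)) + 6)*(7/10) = 465493/108965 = 4.27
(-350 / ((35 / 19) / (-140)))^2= 707560000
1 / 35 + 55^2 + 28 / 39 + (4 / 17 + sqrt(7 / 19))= sqrt(133) / 19 + 70217908 / 23205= 3026.59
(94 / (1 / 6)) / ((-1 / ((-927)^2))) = -484661556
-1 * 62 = -62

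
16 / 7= 2.29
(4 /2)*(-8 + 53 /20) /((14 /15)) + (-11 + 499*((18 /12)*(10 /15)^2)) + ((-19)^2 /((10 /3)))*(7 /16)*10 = 263429 /336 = 784.01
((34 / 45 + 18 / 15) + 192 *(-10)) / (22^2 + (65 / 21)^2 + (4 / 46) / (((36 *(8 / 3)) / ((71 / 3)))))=-1556377984 / 400528355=-3.89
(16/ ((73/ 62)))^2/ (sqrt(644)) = 492032*sqrt(161)/ 857969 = 7.28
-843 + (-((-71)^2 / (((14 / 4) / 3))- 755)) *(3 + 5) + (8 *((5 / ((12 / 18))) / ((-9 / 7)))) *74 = -689287 / 21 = -32823.19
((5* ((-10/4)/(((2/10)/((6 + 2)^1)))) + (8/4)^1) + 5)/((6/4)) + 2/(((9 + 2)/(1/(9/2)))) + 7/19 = -617453/1881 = -328.26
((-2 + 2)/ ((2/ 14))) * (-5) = 0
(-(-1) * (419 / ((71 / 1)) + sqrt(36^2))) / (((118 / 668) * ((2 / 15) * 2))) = 7452375 / 8378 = 889.52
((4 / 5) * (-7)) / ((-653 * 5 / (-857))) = -23996 / 16325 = -1.47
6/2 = 3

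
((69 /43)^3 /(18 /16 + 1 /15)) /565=7884216 /1284753613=0.01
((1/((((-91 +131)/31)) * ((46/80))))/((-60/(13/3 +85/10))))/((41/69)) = -2387/4920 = -0.49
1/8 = 0.12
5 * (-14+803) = 3945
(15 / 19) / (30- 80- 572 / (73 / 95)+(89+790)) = 365 / 39121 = 0.01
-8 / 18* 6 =-8 / 3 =-2.67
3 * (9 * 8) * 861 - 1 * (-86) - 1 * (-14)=186076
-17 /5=-3.40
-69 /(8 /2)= -69 /4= -17.25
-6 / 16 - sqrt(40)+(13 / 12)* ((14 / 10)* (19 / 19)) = -5.18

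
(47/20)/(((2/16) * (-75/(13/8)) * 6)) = -611/9000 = -0.07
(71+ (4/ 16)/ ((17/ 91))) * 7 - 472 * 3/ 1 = -61855/ 68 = -909.63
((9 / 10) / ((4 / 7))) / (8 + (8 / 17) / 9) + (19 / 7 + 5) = 389799 / 49280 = 7.91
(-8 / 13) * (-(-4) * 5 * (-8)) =1280 / 13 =98.46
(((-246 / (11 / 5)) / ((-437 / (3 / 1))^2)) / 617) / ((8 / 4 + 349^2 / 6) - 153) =-13284 / 31338561553937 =-0.00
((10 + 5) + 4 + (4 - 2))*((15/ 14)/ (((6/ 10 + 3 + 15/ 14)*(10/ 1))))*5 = 2.41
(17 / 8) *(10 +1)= 187 / 8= 23.38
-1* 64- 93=-157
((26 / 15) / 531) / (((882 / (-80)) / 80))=-16640 / 702513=-0.02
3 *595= 1785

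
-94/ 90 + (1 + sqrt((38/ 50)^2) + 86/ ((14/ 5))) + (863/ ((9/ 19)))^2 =47051227093/ 14175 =3319310.55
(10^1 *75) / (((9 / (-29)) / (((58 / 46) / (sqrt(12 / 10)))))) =-105125 *sqrt(30) / 207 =-2781.61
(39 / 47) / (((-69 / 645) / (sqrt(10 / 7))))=-9.27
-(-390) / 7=390 / 7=55.71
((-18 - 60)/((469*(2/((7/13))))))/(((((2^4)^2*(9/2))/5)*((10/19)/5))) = -95/51456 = -0.00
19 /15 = 1.27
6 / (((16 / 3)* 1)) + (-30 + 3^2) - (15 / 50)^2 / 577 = -2293593 / 115400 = -19.88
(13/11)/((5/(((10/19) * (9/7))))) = 234/1463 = 0.16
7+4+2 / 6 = 34 / 3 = 11.33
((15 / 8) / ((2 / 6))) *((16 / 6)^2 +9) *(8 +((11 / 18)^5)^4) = 73940257798843579517743451525 / 101985889731168625395499008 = 725.00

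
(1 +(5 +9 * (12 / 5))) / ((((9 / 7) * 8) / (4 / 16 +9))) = 5957 / 240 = 24.82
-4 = -4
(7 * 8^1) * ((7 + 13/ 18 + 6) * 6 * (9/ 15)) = 13832/ 5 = 2766.40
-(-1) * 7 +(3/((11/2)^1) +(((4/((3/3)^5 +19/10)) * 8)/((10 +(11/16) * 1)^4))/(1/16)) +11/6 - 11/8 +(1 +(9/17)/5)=9.12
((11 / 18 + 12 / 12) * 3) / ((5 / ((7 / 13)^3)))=9947 / 65910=0.15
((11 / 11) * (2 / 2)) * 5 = 5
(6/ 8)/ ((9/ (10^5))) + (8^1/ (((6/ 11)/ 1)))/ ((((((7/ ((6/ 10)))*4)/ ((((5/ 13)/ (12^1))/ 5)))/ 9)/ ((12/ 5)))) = 56875297/ 6825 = 8333.38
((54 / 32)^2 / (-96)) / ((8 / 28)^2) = -11907 / 32768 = -0.36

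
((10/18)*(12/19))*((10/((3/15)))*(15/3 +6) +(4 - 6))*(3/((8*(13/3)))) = 4110/247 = 16.64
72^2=5184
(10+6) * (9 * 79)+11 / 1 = 11387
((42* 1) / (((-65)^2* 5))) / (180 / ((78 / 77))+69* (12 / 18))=21 / 2362750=0.00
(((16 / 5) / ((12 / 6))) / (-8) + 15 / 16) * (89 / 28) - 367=-816829 / 2240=-364.66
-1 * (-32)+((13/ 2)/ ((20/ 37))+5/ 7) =12527/ 280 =44.74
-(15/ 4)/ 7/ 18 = -5/ 168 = -0.03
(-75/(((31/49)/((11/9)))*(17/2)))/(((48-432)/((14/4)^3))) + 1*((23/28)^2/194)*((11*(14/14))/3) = 22115206949/11542261248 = 1.92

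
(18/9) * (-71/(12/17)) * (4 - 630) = 377791/3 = 125930.33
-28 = -28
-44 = -44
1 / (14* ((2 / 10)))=5 / 14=0.36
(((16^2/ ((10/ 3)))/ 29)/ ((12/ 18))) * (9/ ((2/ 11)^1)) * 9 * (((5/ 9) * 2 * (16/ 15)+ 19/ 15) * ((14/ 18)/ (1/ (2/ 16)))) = 305844/ 725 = 421.85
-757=-757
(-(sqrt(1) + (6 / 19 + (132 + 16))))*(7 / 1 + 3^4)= -249656 / 19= -13139.79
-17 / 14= -1.21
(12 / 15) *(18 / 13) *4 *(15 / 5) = 864 / 65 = 13.29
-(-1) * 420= 420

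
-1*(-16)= 16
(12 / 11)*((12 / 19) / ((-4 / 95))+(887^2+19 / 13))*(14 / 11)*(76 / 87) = 43529606176 / 45617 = 954240.88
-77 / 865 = -0.09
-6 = -6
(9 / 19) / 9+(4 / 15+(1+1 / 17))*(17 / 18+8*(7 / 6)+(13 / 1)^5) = 21460589144 / 43605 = 492158.91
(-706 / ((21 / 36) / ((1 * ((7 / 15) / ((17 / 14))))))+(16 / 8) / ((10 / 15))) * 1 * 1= -39281 / 85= -462.13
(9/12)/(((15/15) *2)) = 3/8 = 0.38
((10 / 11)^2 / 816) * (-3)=-25 / 8228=-0.00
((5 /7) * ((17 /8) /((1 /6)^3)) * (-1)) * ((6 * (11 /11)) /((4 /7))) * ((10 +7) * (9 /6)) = -351135 /4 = -87783.75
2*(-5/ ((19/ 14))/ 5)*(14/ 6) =-196/ 57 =-3.44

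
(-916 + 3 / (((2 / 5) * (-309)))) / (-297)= 188701 / 61182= 3.08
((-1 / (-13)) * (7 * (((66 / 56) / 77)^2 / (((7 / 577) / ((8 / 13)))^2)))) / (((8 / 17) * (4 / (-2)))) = -50938137 / 147699916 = -0.34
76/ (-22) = -3.45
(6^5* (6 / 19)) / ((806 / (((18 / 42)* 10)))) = 699840 / 53599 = 13.06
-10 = -10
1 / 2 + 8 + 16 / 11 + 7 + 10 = 593 / 22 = 26.95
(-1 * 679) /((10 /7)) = -4753 /10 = -475.30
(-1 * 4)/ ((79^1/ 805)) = -3220/ 79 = -40.76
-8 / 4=-2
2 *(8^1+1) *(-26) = -468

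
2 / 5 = 0.40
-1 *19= -19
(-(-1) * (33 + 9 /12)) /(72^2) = 5 /768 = 0.01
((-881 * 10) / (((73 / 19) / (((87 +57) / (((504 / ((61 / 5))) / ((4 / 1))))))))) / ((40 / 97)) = -198089326 / 2555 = -77530.07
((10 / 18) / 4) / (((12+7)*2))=5 / 1368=0.00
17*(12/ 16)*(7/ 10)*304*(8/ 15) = 36176/ 25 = 1447.04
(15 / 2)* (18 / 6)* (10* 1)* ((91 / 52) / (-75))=-21 / 4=-5.25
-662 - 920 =-1582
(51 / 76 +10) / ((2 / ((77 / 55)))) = 5677 / 760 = 7.47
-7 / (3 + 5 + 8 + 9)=-7 / 25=-0.28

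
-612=-612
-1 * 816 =-816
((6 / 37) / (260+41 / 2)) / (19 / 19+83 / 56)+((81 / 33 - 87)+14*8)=26404386 / 961741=27.45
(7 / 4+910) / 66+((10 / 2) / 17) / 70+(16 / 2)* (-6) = -1073843 / 31416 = -34.18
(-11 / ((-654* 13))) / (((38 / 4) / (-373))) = -4103 / 80769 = -0.05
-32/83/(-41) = 32/3403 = 0.01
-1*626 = -626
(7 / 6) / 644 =1 / 552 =0.00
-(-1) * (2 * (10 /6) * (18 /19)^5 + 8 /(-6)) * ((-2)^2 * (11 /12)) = 98904124 /22284891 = 4.44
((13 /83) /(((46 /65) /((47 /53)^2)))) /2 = 1866605 /21449524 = 0.09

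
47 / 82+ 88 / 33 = 797 / 246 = 3.24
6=6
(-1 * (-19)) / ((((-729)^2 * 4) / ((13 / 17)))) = 0.00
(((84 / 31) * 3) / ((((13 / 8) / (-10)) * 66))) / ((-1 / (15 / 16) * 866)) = 1575 / 1919489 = 0.00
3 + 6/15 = 17/5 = 3.40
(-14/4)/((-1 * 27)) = 7/54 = 0.13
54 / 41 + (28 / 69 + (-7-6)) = -31903 / 2829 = -11.28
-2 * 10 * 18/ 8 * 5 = -225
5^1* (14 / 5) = 14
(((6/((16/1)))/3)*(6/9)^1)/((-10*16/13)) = -13/1920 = -0.01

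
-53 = -53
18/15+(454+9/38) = 86533/190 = 455.44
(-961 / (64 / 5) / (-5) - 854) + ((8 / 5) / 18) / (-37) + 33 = -85885951 / 106560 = -805.99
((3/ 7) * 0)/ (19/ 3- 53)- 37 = -37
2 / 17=0.12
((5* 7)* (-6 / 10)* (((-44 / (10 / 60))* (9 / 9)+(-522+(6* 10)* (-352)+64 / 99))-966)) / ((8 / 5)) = 9906155 / 33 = 300186.52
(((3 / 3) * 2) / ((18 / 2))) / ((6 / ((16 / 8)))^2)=0.02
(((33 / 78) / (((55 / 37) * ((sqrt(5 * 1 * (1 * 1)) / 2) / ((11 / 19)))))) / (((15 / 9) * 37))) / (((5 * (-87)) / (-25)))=11 * sqrt(5) / 179075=0.00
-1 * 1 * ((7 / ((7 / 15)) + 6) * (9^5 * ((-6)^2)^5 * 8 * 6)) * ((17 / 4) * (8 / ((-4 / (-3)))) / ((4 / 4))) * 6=-550651737558859776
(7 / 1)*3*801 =16821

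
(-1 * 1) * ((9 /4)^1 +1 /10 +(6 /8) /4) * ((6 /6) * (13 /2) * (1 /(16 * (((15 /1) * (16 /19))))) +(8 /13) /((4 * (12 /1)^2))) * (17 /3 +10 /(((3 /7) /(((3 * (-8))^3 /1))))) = 1955123417317 /71884800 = 27198.01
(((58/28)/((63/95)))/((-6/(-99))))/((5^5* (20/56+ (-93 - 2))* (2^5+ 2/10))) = -6061/1119956250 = -0.00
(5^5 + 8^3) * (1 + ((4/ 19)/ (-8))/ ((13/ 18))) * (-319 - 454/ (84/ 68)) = -137136722/ 57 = -2405907.40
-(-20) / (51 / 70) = 1400 / 51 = 27.45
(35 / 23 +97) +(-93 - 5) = 12 / 23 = 0.52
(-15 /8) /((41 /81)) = -1215 /328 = -3.70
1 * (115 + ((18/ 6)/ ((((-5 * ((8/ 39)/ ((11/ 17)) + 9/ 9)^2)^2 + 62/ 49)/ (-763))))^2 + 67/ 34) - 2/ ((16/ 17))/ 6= 13310137996629623883411176951171927/ 13147410665657293709141306205744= 1012.38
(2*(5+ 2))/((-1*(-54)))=7/27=0.26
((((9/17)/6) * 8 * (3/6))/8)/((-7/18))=-27/238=-0.11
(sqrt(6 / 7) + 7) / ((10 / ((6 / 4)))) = 3 * sqrt(42) / 140 + 21 / 20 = 1.19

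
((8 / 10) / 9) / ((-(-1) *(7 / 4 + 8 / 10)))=16 / 459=0.03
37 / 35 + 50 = 1787 / 35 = 51.06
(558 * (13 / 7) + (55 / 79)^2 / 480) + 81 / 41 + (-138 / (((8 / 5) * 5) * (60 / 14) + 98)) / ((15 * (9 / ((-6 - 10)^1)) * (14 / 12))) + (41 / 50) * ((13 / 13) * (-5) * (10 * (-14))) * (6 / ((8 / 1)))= 194903623861563 / 132689651360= 1468.87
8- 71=-63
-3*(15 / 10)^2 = -27 / 4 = -6.75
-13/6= -2.17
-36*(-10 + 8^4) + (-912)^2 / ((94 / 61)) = 18454680 / 47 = 392652.77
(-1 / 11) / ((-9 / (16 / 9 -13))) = -101 / 891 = -0.11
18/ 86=9/ 43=0.21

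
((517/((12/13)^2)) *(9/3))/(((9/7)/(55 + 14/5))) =176755579/2160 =81831.29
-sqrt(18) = -3 * sqrt(2) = -4.24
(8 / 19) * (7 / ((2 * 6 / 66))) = 308 / 19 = 16.21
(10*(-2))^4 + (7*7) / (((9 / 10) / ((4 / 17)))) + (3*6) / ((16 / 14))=97937479 / 612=160028.56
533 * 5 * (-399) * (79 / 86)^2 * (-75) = 497720530125 / 7396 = 67295907.26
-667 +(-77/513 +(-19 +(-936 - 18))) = -841397/513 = -1640.15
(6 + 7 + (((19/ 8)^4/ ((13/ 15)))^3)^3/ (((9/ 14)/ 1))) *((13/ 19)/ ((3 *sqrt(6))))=324195137247480366778438465407701092914831558182086109297 *sqrt(6)/ 45267077891876821287528451995747384343658496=17542830249495.55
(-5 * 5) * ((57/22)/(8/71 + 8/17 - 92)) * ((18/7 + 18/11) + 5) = 81297485/12461064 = 6.52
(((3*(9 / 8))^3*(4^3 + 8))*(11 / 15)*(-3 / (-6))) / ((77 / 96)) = 177147 / 140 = 1265.34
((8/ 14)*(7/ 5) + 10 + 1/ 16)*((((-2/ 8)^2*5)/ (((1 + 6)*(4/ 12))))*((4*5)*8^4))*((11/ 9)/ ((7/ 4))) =12235520/ 147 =83234.83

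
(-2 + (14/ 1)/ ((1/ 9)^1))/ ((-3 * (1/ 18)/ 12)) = -8928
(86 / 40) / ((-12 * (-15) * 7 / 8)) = 43 / 3150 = 0.01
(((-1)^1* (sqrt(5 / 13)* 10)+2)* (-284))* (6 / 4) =-852+4260* sqrt(65) / 13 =1789.94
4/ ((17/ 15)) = 60/ 17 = 3.53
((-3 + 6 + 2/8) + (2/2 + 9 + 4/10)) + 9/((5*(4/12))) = 381/20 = 19.05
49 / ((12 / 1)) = 49 / 12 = 4.08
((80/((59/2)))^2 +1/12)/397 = 310681/16583484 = 0.02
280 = 280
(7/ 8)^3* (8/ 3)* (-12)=-343/ 16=-21.44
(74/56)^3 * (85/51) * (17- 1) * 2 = 123.06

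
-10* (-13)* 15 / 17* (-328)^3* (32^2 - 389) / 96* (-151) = 68728296884000 / 17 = 4042840993176.47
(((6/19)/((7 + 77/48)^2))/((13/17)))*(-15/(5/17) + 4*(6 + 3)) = -3525120/42130543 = -0.08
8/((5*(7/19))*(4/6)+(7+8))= 456/925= 0.49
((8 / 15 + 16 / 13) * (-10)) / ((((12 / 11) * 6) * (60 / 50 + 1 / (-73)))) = -345290 / 151983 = -2.27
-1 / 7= -0.14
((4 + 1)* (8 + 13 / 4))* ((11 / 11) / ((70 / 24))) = 135 / 7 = 19.29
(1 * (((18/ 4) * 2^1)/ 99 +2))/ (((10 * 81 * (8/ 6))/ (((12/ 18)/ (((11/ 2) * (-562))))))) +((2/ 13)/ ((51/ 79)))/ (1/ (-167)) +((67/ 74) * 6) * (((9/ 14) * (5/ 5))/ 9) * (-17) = -146273089759627/ 3152816847180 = -46.39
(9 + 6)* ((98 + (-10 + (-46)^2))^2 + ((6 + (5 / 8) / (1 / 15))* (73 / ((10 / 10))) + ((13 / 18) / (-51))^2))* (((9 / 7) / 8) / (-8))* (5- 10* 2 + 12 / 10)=26907210024445 / 1331712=20204976.77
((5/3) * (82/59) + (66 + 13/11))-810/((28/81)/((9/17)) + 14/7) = -443994344/1882749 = -235.82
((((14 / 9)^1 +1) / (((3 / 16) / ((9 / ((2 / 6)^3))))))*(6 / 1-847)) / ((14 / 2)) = -2785392 / 7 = -397913.14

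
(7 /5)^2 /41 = 49 /1025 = 0.05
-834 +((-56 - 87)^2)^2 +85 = 418160852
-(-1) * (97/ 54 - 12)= -551/ 54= -10.20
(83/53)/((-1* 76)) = -83/4028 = -0.02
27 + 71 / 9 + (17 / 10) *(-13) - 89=-6859 / 90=-76.21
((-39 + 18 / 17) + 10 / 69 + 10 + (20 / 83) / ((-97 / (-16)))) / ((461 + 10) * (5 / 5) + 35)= -262127495 / 4778574438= -0.05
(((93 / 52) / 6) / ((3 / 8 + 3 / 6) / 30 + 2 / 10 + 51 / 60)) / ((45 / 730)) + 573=5833133 / 10101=577.48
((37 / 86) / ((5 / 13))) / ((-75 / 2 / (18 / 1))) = -2886 / 5375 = -0.54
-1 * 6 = -6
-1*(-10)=10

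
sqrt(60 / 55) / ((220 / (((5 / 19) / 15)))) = sqrt(33) / 68970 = 0.00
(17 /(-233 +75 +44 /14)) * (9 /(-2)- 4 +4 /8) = 238 /271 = 0.88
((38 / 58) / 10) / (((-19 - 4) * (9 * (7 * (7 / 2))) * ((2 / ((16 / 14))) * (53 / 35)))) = -76 / 15589791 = -0.00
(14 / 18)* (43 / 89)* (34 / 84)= 731 / 4806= 0.15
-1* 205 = -205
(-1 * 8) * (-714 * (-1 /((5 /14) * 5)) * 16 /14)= -91392 /25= -3655.68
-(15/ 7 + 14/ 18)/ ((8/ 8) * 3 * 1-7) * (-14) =-92/ 9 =-10.22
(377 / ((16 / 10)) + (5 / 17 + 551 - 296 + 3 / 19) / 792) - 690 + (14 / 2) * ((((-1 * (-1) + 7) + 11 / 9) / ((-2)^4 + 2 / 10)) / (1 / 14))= -398.26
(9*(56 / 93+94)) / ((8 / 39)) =514683 / 124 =4150.67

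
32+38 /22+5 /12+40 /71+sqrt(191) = sqrt(191)+325277 /9372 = 48.53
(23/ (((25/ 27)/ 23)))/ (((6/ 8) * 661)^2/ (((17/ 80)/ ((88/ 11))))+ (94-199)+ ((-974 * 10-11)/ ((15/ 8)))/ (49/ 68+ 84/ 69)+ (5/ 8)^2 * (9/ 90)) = 1755333504/ 28418804765665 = 0.00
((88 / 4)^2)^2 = 234256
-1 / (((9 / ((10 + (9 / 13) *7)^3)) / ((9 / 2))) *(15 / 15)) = -7189057 / 4394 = -1636.11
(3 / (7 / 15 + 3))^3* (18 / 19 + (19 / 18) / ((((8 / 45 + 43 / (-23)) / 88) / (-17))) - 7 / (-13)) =2167351718625 / 3577208128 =605.88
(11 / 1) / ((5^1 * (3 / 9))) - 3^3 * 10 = -1317 / 5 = -263.40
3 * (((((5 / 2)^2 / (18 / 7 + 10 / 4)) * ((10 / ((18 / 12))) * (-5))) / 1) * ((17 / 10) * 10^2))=-20950.70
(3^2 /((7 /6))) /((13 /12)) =648 /91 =7.12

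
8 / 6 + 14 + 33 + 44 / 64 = 2353 / 48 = 49.02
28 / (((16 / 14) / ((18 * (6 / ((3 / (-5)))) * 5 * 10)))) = -220500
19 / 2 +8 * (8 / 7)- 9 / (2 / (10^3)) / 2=-31239 / 14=-2231.36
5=5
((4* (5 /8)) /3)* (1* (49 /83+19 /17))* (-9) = -12.81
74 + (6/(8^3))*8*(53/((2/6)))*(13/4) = 122.45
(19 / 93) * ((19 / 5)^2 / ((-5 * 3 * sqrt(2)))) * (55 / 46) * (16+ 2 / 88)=-322373 * sqrt(2) / 171120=-2.66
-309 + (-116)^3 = -1561205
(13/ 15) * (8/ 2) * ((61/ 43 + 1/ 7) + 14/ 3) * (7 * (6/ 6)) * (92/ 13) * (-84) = -89844.49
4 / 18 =2 / 9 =0.22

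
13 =13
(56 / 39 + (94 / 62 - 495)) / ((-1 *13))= 594886 / 15717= 37.85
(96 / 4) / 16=3 / 2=1.50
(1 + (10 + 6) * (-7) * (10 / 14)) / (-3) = 79 / 3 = 26.33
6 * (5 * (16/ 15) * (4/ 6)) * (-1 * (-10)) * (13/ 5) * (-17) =-28288/ 3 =-9429.33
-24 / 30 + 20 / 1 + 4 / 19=1844 / 95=19.41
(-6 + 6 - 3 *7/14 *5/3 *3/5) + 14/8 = 1/4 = 0.25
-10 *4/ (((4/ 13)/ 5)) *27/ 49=-17550/ 49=-358.16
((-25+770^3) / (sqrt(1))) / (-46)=-456532975 / 46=-9924629.89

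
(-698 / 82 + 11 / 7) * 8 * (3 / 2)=-23904 / 287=-83.29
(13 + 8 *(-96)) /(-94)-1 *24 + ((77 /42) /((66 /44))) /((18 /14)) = -114343 /7614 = -15.02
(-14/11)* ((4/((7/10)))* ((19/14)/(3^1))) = -760/231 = -3.29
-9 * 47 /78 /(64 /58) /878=-4089 /730496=-0.01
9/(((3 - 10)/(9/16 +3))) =-513/112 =-4.58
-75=-75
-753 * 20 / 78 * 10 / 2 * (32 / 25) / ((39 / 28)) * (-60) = 8995840 / 169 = 53229.82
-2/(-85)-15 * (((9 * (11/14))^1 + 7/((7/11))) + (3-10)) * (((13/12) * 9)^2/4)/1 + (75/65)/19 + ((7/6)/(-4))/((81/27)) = -668208485239/169303680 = -3946.80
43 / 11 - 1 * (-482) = 485.91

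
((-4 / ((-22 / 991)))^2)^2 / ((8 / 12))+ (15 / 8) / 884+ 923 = 163699881563440319 / 103541152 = 1581012750.98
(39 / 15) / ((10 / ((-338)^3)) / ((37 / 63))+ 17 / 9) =83581024644 / 60721243045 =1.38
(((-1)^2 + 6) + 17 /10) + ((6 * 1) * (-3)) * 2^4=-2793 /10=-279.30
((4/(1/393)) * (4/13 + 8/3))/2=30392/13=2337.85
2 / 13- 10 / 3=-124 / 39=-3.18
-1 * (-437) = 437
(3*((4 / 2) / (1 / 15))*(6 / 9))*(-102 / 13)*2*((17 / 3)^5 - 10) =-1927700720 / 351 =-5492024.84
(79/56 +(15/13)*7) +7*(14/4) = 24743/728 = 33.99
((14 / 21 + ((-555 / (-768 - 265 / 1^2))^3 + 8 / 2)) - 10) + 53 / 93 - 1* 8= -1292534875844 / 102514173141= -12.61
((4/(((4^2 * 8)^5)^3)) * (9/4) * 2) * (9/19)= 81/385365782469381738054997774434304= 0.00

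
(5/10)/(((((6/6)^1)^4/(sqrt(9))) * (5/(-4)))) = -6/5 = -1.20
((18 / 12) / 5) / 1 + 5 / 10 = 4 / 5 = 0.80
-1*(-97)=97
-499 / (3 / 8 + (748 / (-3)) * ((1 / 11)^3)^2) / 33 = -58446872 / 1448915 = -40.34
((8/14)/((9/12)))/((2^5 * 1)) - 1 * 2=-1.98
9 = 9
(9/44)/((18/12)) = 3/22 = 0.14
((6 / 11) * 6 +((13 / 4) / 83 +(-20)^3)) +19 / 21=-7995.78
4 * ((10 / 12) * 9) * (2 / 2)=30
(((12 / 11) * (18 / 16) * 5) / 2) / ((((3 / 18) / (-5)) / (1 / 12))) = -675 / 88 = -7.67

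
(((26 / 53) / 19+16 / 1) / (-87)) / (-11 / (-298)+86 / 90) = -72136860 / 388662727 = -0.19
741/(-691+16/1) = -247/225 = -1.10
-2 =-2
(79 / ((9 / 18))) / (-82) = -79 / 41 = -1.93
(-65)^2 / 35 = 845 / 7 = 120.71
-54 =-54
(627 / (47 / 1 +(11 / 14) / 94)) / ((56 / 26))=127699 / 20621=6.19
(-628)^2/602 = 197192/301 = 655.12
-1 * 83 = -83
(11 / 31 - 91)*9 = -25290 / 31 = -815.81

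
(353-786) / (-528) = 433 / 528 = 0.82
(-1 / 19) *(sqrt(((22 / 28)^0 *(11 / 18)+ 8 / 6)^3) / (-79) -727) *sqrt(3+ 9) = sqrt(3) *(35 *sqrt(70)+ 6202764) / 81054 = 132.55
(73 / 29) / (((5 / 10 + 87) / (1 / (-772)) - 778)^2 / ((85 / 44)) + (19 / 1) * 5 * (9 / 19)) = 6205 / 5957281196109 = 0.00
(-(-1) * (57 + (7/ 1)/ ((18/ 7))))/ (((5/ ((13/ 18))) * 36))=2795/ 11664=0.24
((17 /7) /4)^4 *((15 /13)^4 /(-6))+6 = 209252863317 /35110380032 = 5.96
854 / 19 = 44.95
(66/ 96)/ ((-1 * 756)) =-11/ 12096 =-0.00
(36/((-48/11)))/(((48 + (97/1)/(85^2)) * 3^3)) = -79475/12488292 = -0.01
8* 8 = 64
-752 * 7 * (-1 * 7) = 36848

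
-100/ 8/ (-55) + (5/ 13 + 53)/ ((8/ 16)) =30601/ 286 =107.00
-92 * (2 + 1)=-276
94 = 94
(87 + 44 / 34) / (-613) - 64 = -668445 / 10421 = -64.14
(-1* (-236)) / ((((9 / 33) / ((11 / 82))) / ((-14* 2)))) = -399784 / 123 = -3250.28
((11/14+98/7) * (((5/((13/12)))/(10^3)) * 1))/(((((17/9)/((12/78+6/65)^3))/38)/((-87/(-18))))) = 1051149312/10621121875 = 0.10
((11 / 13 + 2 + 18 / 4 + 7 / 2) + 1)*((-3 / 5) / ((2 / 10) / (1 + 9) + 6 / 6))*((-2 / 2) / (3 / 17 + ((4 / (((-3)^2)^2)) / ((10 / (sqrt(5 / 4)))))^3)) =40775764329444375 / 1032632992757717 - 17391406725*sqrt(5) / 1032632992757717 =39.49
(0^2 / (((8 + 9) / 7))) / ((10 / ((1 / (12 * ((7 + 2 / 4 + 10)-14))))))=0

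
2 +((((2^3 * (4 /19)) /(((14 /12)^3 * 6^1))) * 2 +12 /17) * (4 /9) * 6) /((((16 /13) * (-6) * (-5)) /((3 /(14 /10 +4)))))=2.04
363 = 363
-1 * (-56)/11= 56/11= 5.09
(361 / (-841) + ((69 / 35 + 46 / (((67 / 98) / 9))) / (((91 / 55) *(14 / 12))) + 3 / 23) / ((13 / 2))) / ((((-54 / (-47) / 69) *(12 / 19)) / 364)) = 3220843098918827 / 1938224106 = 1661749.58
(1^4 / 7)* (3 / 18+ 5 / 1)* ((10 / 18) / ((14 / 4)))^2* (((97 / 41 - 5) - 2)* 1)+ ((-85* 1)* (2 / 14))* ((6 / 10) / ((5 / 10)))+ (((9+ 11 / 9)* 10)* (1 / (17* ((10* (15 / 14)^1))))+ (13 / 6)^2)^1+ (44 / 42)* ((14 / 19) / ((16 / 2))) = -205425442499 / 22075816140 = -9.31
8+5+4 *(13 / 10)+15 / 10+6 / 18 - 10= 10.03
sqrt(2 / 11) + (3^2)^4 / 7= sqrt(22) / 11 + 6561 / 7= 937.71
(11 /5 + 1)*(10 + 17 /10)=936 /25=37.44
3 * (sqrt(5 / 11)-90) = -270 + 3 * sqrt(55) / 11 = -267.98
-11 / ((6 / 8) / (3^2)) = -132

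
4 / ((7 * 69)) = 4 / 483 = 0.01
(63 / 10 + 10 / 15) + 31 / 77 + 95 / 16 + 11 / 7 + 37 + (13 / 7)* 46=2537429 / 18480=137.31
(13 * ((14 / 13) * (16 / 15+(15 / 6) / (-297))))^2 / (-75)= -2.93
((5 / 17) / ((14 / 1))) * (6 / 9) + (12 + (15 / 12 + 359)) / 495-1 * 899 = -211641889 / 235620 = -898.23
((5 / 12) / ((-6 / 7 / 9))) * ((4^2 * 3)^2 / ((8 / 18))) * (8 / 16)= -11340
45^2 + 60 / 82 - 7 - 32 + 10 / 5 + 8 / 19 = 1549550 / 779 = 1989.15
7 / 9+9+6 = 15.78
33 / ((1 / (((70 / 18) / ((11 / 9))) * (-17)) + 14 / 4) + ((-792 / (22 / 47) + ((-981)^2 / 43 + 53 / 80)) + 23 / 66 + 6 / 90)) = 445793040 / 279539896001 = 0.00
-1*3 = -3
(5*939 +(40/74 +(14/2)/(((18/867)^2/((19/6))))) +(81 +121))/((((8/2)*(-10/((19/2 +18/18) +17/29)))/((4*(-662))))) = 19161269218301/463536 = 41337176.01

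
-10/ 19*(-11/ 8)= 55/ 76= 0.72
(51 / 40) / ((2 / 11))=561 / 80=7.01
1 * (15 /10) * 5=15 /2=7.50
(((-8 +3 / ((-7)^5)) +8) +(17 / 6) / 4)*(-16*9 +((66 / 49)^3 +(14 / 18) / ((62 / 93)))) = -99.42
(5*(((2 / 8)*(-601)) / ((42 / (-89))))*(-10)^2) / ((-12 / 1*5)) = -1337225 / 504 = -2653.22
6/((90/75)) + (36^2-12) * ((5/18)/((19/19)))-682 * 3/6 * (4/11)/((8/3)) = 1891/6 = 315.17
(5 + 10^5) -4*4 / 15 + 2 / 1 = 1500089 / 15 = 100005.93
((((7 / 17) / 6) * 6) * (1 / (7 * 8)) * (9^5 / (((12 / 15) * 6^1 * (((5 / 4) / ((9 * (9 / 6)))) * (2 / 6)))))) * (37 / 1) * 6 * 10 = 6506244.60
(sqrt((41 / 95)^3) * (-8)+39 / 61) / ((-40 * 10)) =-39 / 24400+41 * sqrt(3895) / 451250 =0.00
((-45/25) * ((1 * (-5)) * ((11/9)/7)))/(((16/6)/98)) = 231/4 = 57.75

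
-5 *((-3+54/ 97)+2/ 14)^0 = -5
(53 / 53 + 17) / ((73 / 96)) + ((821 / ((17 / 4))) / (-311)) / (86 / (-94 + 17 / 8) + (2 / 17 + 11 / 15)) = 747467724 / 24133289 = 30.97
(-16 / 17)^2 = 256 / 289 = 0.89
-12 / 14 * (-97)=582 / 7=83.14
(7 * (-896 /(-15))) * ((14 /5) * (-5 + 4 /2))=-87808 /25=-3512.32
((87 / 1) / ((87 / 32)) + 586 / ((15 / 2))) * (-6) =-3304 / 5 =-660.80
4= 4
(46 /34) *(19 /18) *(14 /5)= 4.00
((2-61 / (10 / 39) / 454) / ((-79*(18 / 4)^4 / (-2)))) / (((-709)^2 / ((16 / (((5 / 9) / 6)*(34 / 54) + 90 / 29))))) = 49748224 / 54230125940752725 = 0.00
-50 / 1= -50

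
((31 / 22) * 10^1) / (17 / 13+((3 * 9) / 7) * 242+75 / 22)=0.02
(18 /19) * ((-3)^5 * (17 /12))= -12393 /38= -326.13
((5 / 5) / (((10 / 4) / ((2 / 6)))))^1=0.13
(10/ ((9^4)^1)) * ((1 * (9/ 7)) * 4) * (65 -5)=800/ 1701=0.47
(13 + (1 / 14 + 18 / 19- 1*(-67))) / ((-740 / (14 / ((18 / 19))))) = -21551 / 13320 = -1.62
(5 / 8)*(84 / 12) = 35 / 8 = 4.38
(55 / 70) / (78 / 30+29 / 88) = 2420 / 9023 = 0.27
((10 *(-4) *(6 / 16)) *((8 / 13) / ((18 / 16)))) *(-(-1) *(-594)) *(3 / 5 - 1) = -1949.54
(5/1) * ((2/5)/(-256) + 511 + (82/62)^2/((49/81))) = 2569.45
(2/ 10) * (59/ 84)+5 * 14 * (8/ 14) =16859/ 420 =40.14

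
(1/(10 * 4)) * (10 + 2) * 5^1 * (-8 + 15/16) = -339/32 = -10.59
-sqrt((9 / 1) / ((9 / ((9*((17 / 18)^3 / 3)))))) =-17*sqrt(102) / 108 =-1.59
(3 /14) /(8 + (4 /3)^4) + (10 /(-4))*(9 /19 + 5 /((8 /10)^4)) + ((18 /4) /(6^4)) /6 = -6582282695 /207760896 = -31.68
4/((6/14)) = 28/3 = 9.33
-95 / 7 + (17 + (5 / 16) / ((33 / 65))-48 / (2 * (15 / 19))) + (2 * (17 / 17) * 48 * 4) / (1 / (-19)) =-135317137 / 18480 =-7322.36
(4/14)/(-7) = -2/49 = -0.04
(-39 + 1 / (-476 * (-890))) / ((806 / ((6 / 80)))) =-49565877 / 13658153600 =-0.00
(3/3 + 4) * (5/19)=1.32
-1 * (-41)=41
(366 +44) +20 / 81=33230 / 81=410.25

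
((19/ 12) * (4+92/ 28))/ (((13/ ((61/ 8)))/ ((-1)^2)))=19703/ 2912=6.77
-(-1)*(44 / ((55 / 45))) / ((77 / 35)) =180 / 11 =16.36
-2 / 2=-1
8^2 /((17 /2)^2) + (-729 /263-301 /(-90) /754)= -9705056473 /5157835020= -1.88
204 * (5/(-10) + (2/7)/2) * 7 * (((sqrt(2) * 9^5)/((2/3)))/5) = -9034497 * sqrt(2) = -12776708.19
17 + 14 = 31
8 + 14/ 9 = 86/ 9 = 9.56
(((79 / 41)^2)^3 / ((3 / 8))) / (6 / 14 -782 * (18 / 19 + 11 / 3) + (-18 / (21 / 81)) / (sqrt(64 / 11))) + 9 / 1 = 14329970498369354976 * sqrt(11) / 157475641398858767453485 + 1411323696981421001178901 / 157475641398858767453485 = 8.96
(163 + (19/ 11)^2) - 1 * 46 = 14518/ 121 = 119.98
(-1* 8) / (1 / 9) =-72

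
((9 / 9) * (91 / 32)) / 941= 91 / 30112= 0.00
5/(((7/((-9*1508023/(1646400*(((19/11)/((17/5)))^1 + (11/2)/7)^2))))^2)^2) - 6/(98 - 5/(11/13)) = 1.16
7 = 7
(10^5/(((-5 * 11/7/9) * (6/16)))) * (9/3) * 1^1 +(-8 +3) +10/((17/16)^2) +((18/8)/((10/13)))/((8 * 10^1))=-9321944380057/10172800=-916359.74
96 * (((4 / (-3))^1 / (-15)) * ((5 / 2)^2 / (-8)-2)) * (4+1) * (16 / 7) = -5696 / 21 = -271.24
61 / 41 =1.49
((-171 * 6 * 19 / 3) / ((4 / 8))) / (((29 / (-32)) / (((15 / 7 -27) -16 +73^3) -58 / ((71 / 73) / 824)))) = 70240544168832 / 14413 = 4873415955.65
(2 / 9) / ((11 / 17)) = 34 / 99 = 0.34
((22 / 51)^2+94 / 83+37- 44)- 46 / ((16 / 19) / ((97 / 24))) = -3128851789 / 13816512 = -226.46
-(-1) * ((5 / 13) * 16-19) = -167 / 13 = -12.85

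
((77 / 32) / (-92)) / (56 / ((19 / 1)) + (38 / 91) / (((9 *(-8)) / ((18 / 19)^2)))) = -133133 / 14976128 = -0.01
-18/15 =-6/5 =-1.20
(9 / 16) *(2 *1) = 1.12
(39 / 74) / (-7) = -39 / 518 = -0.08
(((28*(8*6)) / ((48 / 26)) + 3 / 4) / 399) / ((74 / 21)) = 2915 / 5624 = 0.52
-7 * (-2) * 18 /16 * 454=14301 /2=7150.50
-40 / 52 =-10 / 13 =-0.77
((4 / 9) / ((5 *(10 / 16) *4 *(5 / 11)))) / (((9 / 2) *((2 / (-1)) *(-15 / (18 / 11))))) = 16 / 16875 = 0.00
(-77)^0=1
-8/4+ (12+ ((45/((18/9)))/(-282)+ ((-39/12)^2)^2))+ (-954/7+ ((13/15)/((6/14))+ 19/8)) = -39423931/3790080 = -10.40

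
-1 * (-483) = 483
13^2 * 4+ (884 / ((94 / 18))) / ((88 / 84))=837.58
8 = 8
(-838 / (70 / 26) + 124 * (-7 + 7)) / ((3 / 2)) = -21788 / 105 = -207.50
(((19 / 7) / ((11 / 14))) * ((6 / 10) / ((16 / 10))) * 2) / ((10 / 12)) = 171 / 55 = 3.11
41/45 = 0.91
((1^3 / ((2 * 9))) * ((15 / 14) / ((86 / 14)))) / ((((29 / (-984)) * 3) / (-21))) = 2870 / 1247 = 2.30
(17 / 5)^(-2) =25 / 289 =0.09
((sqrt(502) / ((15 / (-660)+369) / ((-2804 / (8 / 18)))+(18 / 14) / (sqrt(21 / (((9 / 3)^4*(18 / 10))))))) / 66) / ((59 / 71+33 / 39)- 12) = -25459858783359*sqrt(52710) / 601975418914428241- 18015077564575*sqrt(502) / 2407901675657712964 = -0.01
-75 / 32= -2.34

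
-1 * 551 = -551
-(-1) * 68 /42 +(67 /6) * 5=2413 /42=57.45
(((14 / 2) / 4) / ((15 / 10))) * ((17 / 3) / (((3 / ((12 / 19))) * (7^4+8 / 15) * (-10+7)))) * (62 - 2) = -1400 / 120783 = -0.01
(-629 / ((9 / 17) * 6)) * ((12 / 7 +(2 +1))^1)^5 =-15499065087 / 33614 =-461089.58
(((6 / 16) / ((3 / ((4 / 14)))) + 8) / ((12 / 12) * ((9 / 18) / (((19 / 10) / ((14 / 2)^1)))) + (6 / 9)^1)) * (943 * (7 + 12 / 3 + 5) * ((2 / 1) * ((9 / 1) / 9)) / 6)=16125300 / 1001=16109.19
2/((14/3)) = 0.43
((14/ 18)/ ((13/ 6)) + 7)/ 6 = 1.23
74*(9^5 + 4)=4369922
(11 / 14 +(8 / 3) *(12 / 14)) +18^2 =4579 / 14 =327.07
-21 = -21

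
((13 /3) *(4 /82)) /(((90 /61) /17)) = 2.44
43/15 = 2.87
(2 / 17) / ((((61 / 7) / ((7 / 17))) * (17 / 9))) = 882 / 299693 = 0.00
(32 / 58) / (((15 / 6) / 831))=26592 / 145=183.39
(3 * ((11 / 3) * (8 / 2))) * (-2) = -88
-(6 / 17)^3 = -0.04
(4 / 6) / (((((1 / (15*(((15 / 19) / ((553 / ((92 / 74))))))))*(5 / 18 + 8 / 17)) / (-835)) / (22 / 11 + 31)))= -58179627000 / 89025811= -653.51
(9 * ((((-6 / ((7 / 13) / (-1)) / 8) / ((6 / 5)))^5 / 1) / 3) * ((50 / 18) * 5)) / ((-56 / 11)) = -17.24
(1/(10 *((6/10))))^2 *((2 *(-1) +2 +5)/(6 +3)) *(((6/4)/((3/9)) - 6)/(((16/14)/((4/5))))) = -7/432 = -0.02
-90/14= -45/7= -6.43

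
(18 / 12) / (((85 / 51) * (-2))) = -9 / 20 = -0.45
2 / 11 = 0.18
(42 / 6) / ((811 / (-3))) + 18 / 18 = 790 / 811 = 0.97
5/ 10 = 1/ 2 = 0.50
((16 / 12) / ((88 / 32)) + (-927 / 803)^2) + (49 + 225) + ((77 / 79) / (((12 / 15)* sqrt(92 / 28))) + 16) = 385* sqrt(161) / 7268 + 564499721 / 1934427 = 292.49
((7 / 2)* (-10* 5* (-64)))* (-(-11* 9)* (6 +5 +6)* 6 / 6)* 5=94248000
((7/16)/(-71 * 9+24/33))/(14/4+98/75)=-825/5785304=-0.00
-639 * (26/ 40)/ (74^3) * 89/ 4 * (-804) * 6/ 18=6.11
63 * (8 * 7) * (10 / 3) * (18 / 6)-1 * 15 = 35265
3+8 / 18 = 31 / 9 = 3.44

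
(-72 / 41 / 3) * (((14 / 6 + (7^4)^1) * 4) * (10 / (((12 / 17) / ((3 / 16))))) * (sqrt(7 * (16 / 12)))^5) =-960948800 * sqrt(21) / 1107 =-3977977.07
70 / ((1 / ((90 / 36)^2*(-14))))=-6125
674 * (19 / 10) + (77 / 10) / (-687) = 1759529 / 1374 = 1280.59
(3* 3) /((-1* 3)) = -3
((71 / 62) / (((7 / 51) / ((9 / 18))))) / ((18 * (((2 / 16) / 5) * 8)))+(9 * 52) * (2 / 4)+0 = 1224707 / 5208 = 235.16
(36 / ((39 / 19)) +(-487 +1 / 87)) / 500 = -132737 / 141375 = -0.94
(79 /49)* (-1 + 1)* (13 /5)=0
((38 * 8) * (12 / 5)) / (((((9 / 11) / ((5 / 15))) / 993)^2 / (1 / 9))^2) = 213705790919363776 / 885735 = 241275088959.30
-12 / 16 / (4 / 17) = -51 / 16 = -3.19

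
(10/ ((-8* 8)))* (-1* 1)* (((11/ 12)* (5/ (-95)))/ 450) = -11/ 656640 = -0.00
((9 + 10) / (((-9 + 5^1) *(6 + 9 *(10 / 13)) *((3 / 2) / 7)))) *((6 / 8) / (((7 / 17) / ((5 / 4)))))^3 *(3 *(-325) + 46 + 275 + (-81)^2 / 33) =2278518591375 / 247267328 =9214.80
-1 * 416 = -416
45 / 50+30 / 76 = 123 / 95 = 1.29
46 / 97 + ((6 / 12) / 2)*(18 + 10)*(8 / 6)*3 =2762 / 97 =28.47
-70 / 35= -2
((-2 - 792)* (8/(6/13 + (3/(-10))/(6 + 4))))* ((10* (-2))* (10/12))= 412880000/1683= 245323.83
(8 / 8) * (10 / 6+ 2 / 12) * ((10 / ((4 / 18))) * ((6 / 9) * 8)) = 440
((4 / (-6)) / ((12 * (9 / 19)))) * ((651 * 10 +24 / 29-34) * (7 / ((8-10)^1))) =6245281 / 2349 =2658.70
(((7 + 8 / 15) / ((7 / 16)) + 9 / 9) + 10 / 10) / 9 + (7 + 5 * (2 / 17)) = 156211 / 16065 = 9.72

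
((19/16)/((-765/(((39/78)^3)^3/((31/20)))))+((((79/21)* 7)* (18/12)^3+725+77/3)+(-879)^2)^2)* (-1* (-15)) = 9685691049172314795/1079296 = 8974082225054.40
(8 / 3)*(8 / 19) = 64 / 57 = 1.12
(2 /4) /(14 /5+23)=5 /258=0.02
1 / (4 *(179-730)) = -1 / 2204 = -0.00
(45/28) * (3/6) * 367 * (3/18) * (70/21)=9175/56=163.84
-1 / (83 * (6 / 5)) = -5 / 498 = -0.01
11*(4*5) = 220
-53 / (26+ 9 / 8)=-424 / 217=-1.95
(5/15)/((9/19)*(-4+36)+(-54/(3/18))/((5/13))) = -95/235764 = -0.00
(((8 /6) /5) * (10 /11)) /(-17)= -8 /561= -0.01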